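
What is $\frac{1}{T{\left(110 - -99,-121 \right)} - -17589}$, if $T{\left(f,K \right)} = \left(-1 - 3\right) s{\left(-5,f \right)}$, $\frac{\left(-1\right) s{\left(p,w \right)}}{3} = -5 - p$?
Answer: $\frac{1}{17589} \approx 5.6854 \cdot 10^{-5}$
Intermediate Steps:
$s{\left(p,w \right)} = 15 + 3 p$ ($s{\left(p,w \right)} = - 3 \left(-5 - p\right) = 15 + 3 p$)
$T{\left(f,K \right)} = 0$ ($T{\left(f,K \right)} = \left(-1 - 3\right) \left(15 + 3 \left(-5\right)\right) = \left(-1 - 3\right) \left(15 - 15\right) = \left(-4\right) 0 = 0$)
$\frac{1}{T{\left(110 - -99,-121 \right)} - -17589} = \frac{1}{0 - -17589} = \frac{1}{0 + 17589} = \frac{1}{17589}$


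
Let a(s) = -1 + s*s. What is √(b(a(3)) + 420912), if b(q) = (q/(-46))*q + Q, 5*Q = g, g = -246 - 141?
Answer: √5565519185/115 ≈ 648.72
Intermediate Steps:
a(s) = -1 + s²
g = -387
Q = -387/5 (Q = (⅕)*(-387) = -387/5 ≈ -77.400)
b(q) = -387/5 - q²/46 (b(q) = (q/(-46))*q - 387/5 = (q*(-1/46))*q - 387/5 = (-q/46)*q - 387/5 = -q²/46 - 387/5 = -387/5 - q²/46)
√(b(a(3)) + 420912) = √((-387/5 - (-1 + 3²)²/46) + 420912) = √((-387/5 - (-1 + 9)²/46) + 420912) = √((-387/5 - 1/46*8²) + 420912) = √((-387/5 - 1/46*64) + 420912) = √((-387/5 - 32/23) + 420912) = √(-9061/115 + 420912) = √(48395819/115) = √5565519185/115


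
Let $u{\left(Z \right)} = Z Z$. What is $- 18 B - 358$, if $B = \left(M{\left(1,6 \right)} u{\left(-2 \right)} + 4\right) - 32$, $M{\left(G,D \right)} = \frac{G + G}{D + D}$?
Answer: $134$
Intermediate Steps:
$u{\left(Z \right)} = Z^{2}$
$M{\left(G,D \right)} = \frac{G}{D}$ ($M{\left(G,D \right)} = \frac{2 G}{2 D} = 2 G \frac{1}{2 D} = \frac{G}{D}$)
$B = - \frac{82}{3}$ ($B = \left(1 \cdot \frac{1}{6} \left(-2\right)^{2} + 4\right) - 32 = \left(1 \cdot \frac{1}{6} \cdot 4 + 4\right) - 32 = \left(\frac{1}{6} \cdot 4 + 4\right) - 32 = \left(\frac{2}{3} + 4\right) - 32 = \frac{14}{3} - 32 = - \frac{82}{3} \approx -27.333$)
$- 18 B - 358 = \left(-18\right) \left(- \frac{82}{3}\right) - 358 = 492 - 358 = 134$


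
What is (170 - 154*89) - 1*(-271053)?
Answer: 257517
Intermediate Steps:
(170 - 154*89) - 1*(-271053) = (170 - 13706) + 271053 = -13536 + 271053 = 257517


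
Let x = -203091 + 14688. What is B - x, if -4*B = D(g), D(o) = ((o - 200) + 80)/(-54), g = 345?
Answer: 4521697/24 ≈ 1.8840e+5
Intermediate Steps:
D(o) = 20/9 - o/54 (D(o) = ((-200 + o) + 80)*(-1/54) = (-120 + o)*(-1/54) = 20/9 - o/54)
B = 25/24 (B = -(20/9 - 1/54*345)/4 = -(20/9 - 115/18)/4 = -1/4*(-25/6) = 25/24 ≈ 1.0417)
x = -188403
B - x = 25/24 - 1*(-188403) = 25/24 + 188403 = 4521697/24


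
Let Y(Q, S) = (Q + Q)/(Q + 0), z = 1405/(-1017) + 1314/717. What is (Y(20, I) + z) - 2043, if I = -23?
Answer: -495981932/243063 ≈ -2040.5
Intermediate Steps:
z = 109651/243063 (z = 1405*(-1/1017) + 1314*(1/717) = -1405/1017 + 438/239 = 109651/243063 ≈ 0.45112)
Y(Q, S) = 2 (Y(Q, S) = (2*Q)/Q = 2)
(Y(20, I) + z) - 2043 = (2 + 109651/243063) - 2043 = 595777/243063 - 2043 = -495981932/243063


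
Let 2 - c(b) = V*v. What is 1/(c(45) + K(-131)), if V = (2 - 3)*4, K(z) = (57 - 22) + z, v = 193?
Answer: 1/678 ≈ 0.0014749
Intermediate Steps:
K(z) = 35 + z
V = -4 (V = -1*4 = -4)
c(b) = 774 (c(b) = 2 - (-4)*193 = 2 - 1*(-772) = 2 + 772 = 774)
1/(c(45) + K(-131)) = 1/(774 + (35 - 131)) = 1/(774 - 96) = 1/678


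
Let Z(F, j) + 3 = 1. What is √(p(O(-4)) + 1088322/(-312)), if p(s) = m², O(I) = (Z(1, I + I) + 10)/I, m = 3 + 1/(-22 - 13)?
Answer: I*√2881276359/910 ≈ 58.986*I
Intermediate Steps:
Z(F, j) = -2 (Z(F, j) = -3 + 1 = -2)
m = 104/35 (m = 3 + 1/(-35) = 3 - 1/35 = 104/35 ≈ 2.9714)
O(I) = 8/I (O(I) = (-2 + 10)/I = 8/I)
p(s) = 10816/1225 (p(s) = (104/35)² = 10816/1225)
√(p(O(-4)) + 1088322/(-312)) = √(10816/1225 + 1088322/(-312)) = √(10816/1225 + 1088322*(-1/312)) = √(10816/1225 - 181387/52) = √(-221636643/63700) = I*√2881276359/910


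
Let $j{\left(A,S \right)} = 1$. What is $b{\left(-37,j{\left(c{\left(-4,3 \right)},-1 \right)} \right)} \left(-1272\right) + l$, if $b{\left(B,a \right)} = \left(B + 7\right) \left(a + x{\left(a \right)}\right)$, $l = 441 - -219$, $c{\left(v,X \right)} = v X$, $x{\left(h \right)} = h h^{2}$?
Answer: $76980$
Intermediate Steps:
$x{\left(h \right)} = h^{3}$
$c{\left(v,X \right)} = X v$
$l = 660$ ($l = 441 + 219 = 660$)
$b{\left(B,a \right)} = \left(7 + B\right) \left(a + a^{3}\right)$ ($b{\left(B,a \right)} = \left(B + 7\right) \left(a + a^{3}\right) = \left(7 + B\right) \left(a + a^{3}\right)$)
$b{\left(-37,j{\left(c{\left(-4,3 \right)},-1 \right)} \right)} \left(-1272\right) + l = 1 \left(7 - 37 + 7 \cdot 1^{2} - 37 \cdot 1^{2}\right) \left(-1272\right) + 660 = 1 \left(7 - 37 + 7 \cdot 1 - 37\right) \left(-1272\right) + 660 = 1 \left(7 - 37 + 7 - 37\right) \left(-1272\right) + 660 = 1 \left(-60\right) \left(-1272\right) + 660 = \left(-60\right) \left(-1272\right) + 660 = 76320 + 660 = 76980$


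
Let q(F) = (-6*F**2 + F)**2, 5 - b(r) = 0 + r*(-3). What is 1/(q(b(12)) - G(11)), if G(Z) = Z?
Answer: 1/100902014 ≈ 9.9106e-9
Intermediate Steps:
b(r) = 5 + 3*r (b(r) = 5 - (0 + r*(-3)) = 5 - (0 - 3*r) = 5 - (-3)*r = 5 + 3*r)
q(F) = (F - 6*F**2)**2
1/(q(b(12)) - G(11)) = 1/((5 + 3*12)**2*(-1 + 6*(5 + 3*12))**2 - 1*11) = 1/((5 + 36)**2*(-1 + 6*(5 + 36))**2 - 11) = 1/(41**2*(-1 + 6*41)**2 - 11) = 1/(1681*(-1 + 246)**2 - 11) = 1/(1681*245**2 - 11) = 1/(1681*60025 - 11) = 1/(100902025 - 11) = 1/100902014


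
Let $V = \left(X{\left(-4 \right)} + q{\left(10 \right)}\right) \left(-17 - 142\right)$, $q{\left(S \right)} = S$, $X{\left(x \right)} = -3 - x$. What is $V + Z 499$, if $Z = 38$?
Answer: $17213$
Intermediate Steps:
$V = -1749$ ($V = \left(\left(-3 - -4\right) + 10\right) \left(-17 - 142\right) = \left(\left(-3 + 4\right) + 10\right) \left(-159\right) = \left(1 + 10\right) \left(-159\right) = 11 \left(-159\right) = -1749$)
$V + Z 499 = -1749 + 38 \cdot 499 = -1749 + 18962 = 17213$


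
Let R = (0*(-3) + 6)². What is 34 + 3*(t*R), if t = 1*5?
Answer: 574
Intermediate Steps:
t = 5
R = 36 (R = (0 + 6)² = 6² = 36)
34 + 3*(t*R) = 34 + 3*(5*36) = 34 + 3*180 = 34 + 540 = 574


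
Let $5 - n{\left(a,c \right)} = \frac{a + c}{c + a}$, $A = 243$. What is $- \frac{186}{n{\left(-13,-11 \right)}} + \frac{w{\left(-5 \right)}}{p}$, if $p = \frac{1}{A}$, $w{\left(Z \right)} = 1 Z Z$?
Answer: $\frac{12057}{2} \approx 6028.5$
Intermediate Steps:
$n{\left(a,c \right)} = 4$ ($n{\left(a,c \right)} = 5 - \frac{a + c}{c + a} = 5 - \frac{a + c}{a + c} = 5 - 1 = 4$)
$w{\left(Z \right)} = Z^{2}$ ($w{\left(Z \right)} = Z Z = Z^{2}$)
$p = \frac{1}{243} \approx 0.0041152$
$- \frac{186}{n{\left(-13,-11 \right)}} + \frac{w{\left(-5 \right)}}{p} = - \frac{186}{4} + \left(-5\right)^{2} \frac{1}{\frac{1}{243}} = \left(-186\right) \frac{1}{4} + 25 \cdot 243 = - \frac{93}{2} + 6075 = \frac{12057}{2}$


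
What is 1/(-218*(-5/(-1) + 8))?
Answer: -1/2834 ≈ -0.00035286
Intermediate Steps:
1/(-218*(-5/(-1) + 8)) = 1/(-218*(-5*(-1) + 8)) = 1/(-218*(-1*(-5) + 8)) = 1/(-218*(5 + 8)) = 1/(-218*13) = 1/(-2834) = -1/2834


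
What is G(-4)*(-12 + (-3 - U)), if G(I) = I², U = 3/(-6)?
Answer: -232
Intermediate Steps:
U = -½ (U = 3*(-⅙) = -½ ≈ -0.50000)
G(-4)*(-12 + (-3 - U)) = (-4)²*(-12 + (-3 - 1*(-½))) = 16*(-12 + (-3 + ½)) = 16*(-12 - 5/2) = 16*(-29/2) = -232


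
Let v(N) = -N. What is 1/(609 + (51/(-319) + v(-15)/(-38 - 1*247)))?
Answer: 6061/3689861 ≈ 0.0016426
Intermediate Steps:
1/(609 + (51/(-319) + v(-15)/(-38 - 1*247))) = 1/(609 + (51/(-319) + (-1*(-15))/(-38 - 1*247))) = 1/(609 + (51*(-1/319) + 15/(-38 - 247))) = 1/(609 + (-51/319 + 15/(-285))) = 1/(609 + (-51/319 + 15*(-1/285))) = 1/(609 + (-51/319 - 1/19)) = 1/(609 - 1288/6061) = 1/(3689861/6061) = 6061/3689861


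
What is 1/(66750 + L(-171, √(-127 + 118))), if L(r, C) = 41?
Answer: 1/66791 ≈ 1.4972e-5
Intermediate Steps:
1/(66750 + L(-171, √(-127 + 118))) = 1/(66750 + 41) = 1/66791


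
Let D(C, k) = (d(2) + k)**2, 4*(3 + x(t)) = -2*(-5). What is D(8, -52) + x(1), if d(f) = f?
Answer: 4999/2 ≈ 2499.5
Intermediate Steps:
x(t) = -1/2 (x(t) = -3 + (-2*(-5))/4 = -3 + (1/4)*10 = -3 + 5/2 = -1/2)
D(C, k) = (2 + k)**2
D(8, -52) + x(1) = (2 - 52)**2 - 1/2 = (-50)**2 - 1/2 = 2500 - 1/2 = 4999/2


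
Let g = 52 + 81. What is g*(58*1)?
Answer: 7714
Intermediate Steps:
g = 133
g*(58*1) = 133*(58*1) = 133*58 = 7714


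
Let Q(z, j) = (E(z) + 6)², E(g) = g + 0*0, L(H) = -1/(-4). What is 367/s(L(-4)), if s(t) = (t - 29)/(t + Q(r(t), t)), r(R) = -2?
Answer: -4771/23 ≈ -207.43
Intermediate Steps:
L(H) = ¼ (L(H) = -1*(-¼) = ¼)
E(g) = g (E(g) = g + 0 = g)
Q(z, j) = (6 + z)² (Q(z, j) = (z + 6)² = (6 + z)²)
s(t) = (-29 + t)/(16 + t) (s(t) = (t - 29)/(t + (6 - 2)²) = (-29 + t)/(t + 4²) = (-29 + t)/(t + 16) = (-29 + t)/(16 + t))
367/s(L(-4)) = 367/(((-29 + ¼)/(16 + ¼))) = 367/((-115/4/(65/4))) = 367/(((4/65)*(-115/4))) = 367/(-23/13) = 367*(-13/23) = -4771/23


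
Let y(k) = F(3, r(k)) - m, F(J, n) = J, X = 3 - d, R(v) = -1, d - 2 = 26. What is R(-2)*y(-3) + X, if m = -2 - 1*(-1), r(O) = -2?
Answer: -29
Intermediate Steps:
d = 28 (d = 2 + 26 = 28)
X = -25 (X = 3 - 1*28 = 3 - 28 = -25)
m = -1 (m = -2 + 1 = -1)
y(k) = 4 (y(k) = 3 - 1*(-1) = 3 + 1 = 4)
R(-2)*y(-3) + X = -1*4 - 25 = -4 - 25 = -29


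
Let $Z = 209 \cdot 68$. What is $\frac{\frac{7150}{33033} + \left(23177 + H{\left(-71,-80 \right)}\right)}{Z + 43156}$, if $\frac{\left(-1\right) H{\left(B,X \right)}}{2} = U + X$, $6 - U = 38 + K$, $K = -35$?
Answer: $\frac{5389511}{13252008} \approx 0.40669$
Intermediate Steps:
$U = 3$ ($U = 6 - \left(38 - 35\right) = 6 - 3 = 3$)
$Z = 14212$
$H{\left(B,X \right)} = -6 - 2 X$ ($H{\left(B,X \right)} = - 2 \left(3 + X\right) = -6 - 2 X$)
$\frac{\frac{7150}{33033} + \left(23177 + H{\left(-71,-80 \right)}\right)}{Z + 43156} = \frac{\frac{7150}{33033} + \left(23177 - -154\right)}{14212 + 43156} = \frac{7150 \cdot \frac{1}{33033} + \left(23177 + \left(-6 + 160\right)\right)}{57368} = \left(\frac{50}{231} + \left(23177 + 154\right)\right) \frac{1}{57368} = \left(\frac{50}{231} + 23331\right) \frac{1}{57368} = \frac{5389511}{231} \cdot \frac{1}{57368} = \frac{5389511}{13252008}$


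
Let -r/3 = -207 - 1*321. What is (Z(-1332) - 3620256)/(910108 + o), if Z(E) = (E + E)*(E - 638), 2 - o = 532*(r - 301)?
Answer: 813912/113777 ≈ 7.1536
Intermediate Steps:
r = 1584 (r = -3*(-207 - 1*321) = -3*(-207 - 321) = -3*(-528) = 1584)
o = -682554 (o = 2 - 532*(1584 - 301) = 2 - 532*1283 = 2 - 1*682556 = 2 - 682556 = -682554)
Z(E) = 2*E*(-638 + E) (Z(E) = (2*E)*(-638 + E) = 2*E*(-638 + E))
(Z(-1332) - 3620256)/(910108 + o) = (2*(-1332)*(-638 - 1332) - 3620256)/(910108 - 682554) = (2*(-1332)*(-1970) - 3620256)/227554 = (5248080 - 3620256)*(1/227554) = 1627824*(1/227554) = 813912/113777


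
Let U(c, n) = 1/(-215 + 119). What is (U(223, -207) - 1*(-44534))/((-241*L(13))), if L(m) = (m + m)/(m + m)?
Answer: -4275263/23136 ≈ -184.79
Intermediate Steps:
U(c, n) = -1/96 (U(c, n) = 1/(-96) = -1/96)
L(m) = 1 (L(m) = (2*m)/((2*m)) = (2*m)*(1/(2*m)) = 1)
(U(223, -207) - 1*(-44534))/((-241*L(13))) = (-1/96 - 1*(-44534))/((-241*1)) = (-1/96 + 44534)/(-241) = (4275263/96)*(-1/241) = -4275263/23136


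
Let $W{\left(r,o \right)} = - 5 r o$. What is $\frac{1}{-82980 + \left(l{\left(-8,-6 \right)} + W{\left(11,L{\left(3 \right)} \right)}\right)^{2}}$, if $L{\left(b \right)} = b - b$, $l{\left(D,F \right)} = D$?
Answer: $- \frac{1}{82916} \approx -1.206 \cdot 10^{-5}$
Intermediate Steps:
$L{\left(b \right)} = 0$
$W{\left(r,o \right)} = - 5 o r$
$\frac{1}{-82980 + \left(l{\left(-8,-6 \right)} + W{\left(11,L{\left(3 \right)} \right)}\right)^{2}} = \frac{1}{-82980 + \left(-8 - 0 \cdot 11\right)^{2}} = \frac{1}{-82980 + \left(-8 + 0\right)^{2}} = \frac{1}{-82980 + \left(-8\right)^{2}} = \frac{1}{-82980 + 64} = \frac{1}{-82916} = - \frac{1}{82916}$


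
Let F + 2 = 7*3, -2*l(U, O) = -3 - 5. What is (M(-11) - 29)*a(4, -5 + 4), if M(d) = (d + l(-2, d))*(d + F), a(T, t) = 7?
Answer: -595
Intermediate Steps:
l(U, O) = 4 (l(U, O) = -(-3 - 5)/2 = -½*(-8) = 4)
F = 19 (F = -2 + 7*3 = -2 + 21 = 19)
M(d) = (4 + d)*(19 + d) (M(d) = (d + 4)*(d + 19) = (4 + d)*(19 + d))
(M(-11) - 29)*a(4, -5 + 4) = ((76 + (-11)² + 23*(-11)) - 29)*7 = ((76 + 121 - 253) - 29)*7 = (-56 - 29)*7 = -85*7 = -595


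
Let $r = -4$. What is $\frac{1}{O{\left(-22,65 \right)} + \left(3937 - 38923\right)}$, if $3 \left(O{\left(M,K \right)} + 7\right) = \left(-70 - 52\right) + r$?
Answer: $- \frac{1}{35035} \approx -2.8543 \cdot 10^{-5}$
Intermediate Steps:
$O{\left(M,K \right)} = -49$ ($O{\left(M,K \right)} = -7 + \frac{\left(-70 - 52\right) - 4}{3} = -7 + \frac{-122 - 4}{3} = -7 + \frac{1}{3} \left(-126\right) = -7 - 42 = -49$)
$\frac{1}{O{\left(-22,65 \right)} + \left(3937 - 38923\right)} = \frac{1}{-49 + \left(3937 - 38923\right)} = \frac{1}{-49 - 34986} = \frac{1}{-35035} = - \frac{1}{35035}$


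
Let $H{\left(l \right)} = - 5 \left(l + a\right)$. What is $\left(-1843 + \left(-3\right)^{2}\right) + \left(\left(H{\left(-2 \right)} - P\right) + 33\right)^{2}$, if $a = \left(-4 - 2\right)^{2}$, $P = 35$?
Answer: $27750$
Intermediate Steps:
$a = 36$ ($a = \left(-6\right)^{2} = 36$)
$H{\left(l \right)} = -180 - 5 l$ ($H{\left(l \right)} = - 5 \left(l + 36\right) = - 5 \left(36 + l\right) = -180 - 5 l$)
$\left(-1843 + \left(-3\right)^{2}\right) + \left(\left(H{\left(-2 \right)} - P\right) + 33\right)^{2} = \left(-1843 + \left(-3\right)^{2}\right) + \left(\left(\left(-180 - -10\right) - 35\right) + 33\right)^{2} = \left(-1843 + 9\right) + \left(\left(\left(-180 + 10\right) - 35\right) + 33\right)^{2} = -1834 + \left(\left(-170 - 35\right) + 33\right)^{2} = -1834 + \left(-205 + 33\right)^{2} = -1834 + \left(-172\right)^{2} = -1834 + 29584 = 27750$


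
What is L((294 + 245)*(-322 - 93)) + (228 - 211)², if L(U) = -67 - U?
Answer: 223907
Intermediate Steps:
L((294 + 245)*(-322 - 93)) + (228 - 211)² = (-67 - (294 + 245)*(-322 - 93)) + (228 - 211)² = (-67 - 539*(-415)) + 17² = (-67 - 1*(-223685)) + 289 = (-67 + 223685) + 289 = 223618 + 289 = 223907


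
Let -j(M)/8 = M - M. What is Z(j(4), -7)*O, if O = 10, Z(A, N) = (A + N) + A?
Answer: -70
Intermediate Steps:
j(M) = 0 (j(M) = -8*(M - M) = -8*0 = 0)
Z(A, N) = N + 2*A
Z(j(4), -7)*O = (-7 + 2*0)*10 = (-7 + 0)*10 = -7*10 = -70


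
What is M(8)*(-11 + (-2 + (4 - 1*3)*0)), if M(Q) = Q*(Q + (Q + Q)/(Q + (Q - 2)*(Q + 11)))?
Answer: -51584/61 ≈ -845.64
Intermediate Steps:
M(Q) = Q*(Q + 2*Q/(Q + (-2 + Q)*(11 + Q))) (M(Q) = Q*(Q + (2*Q)/(Q + (-2 + Q)*(11 + Q))) = Q*(Q + 2*Q/(Q + (-2 + Q)*(11 + Q))))
M(8)*(-11 + (-2 + (4 - 1*3)*0)) = (8²*(-20 + 8² + 10*8)/(-22 + 8² + 10*8))*(-11 + (-2 + (4 - 1*3)*0)) = (64*(-20 + 64 + 80)/(-22 + 64 + 80))*(-11 + (-2 + (4 - 3)*0)) = (64*124/122)*(-11 + (-2 + 1*0)) = (64*(1/122)*124)*(-11 + (-2 + 0)) = 3968*(-11 - 2)/61 = (3968/61)*(-13) = -51584/61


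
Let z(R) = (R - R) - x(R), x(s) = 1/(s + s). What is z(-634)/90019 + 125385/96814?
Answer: 7155978536117/5525373061444 ≈ 1.2951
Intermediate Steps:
x(s) = 1/(2*s)
z(R) = -1/(2*R) (z(R) = (R - R) - 1/(2*R) = 0 - 1/(2*R) = -1/(2*R))
z(-634)/90019 + 125385/96814 = -½/(-634)/90019 + 125385/96814 = -½*(-1/634)*(1/90019) + 125385*(1/96814) = (1/1268)*(1/90019) + 125385/96814 = 1/114144092 + 125385/96814 = 7155978536117/5525373061444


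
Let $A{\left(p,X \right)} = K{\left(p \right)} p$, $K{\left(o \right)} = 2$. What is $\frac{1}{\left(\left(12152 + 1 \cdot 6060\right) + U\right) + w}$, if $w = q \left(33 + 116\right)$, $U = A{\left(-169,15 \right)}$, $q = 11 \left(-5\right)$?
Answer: $\frac{1}{9679} \approx 0.00010332$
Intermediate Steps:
$q = -55$
$A{\left(p,X \right)} = 2 p$
$U = -338$ ($U = 2 \left(-169\right) = -338$)
$w = -8195$ ($w = - 55 \left(33 + 116\right) = \left(-55\right) 149 = -8195$)
$\frac{1}{\left(\left(12152 + 1 \cdot 6060\right) + U\right) + w} = \frac{1}{\left(\left(12152 + 1 \cdot 6060\right) - 338\right) - 8195} = \frac{1}{\left(\left(12152 + 6060\right) - 338\right) - 8195} = \frac{1}{\left(18212 - 338\right) - 8195} = \frac{1}{17874 - 8195} = \frac{1}{9679}$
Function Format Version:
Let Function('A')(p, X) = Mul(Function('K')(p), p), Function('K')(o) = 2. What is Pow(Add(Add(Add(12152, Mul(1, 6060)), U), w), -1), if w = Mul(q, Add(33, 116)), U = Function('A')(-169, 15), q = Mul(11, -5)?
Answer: Rational(1, 9679) ≈ 0.00010332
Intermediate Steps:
q = -55
Function('A')(p, X) = Mul(2, p)
U = -338 (U = Mul(2, -169) = -338)
w = -8195 (w = Mul(-55, Add(33, 116)) = Mul(-55, 149) = -8195)
Pow(Add(Add(Add(12152, Mul(1, 6060)), U), w), -1) = Pow(Add(Add(Add(12152, Mul(1, 6060)), -338), -8195), -1) = Pow(Add(Add(Add(12152, 6060), -338), -8195), -1) = Pow(Add(Add(18212, -338), -8195), -1) = Pow(Add(17874, -8195), -1) = Pow(9679, -1) = Rational(1, 9679)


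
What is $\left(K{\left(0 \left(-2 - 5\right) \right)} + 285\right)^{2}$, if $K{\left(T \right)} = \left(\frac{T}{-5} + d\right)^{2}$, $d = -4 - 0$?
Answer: $90601$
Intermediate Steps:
$d = -4$ ($d = -4 + 0 = -4$)
$K{\left(T \right)} = \left(-4 - \frac{T}{5}\right)^{2}$ ($K{\left(T \right)} = \left(\frac{T}{-5} - 4\right)^{2} = \left(T \left(- \frac{1}{5}\right) - 4\right)^{2} = \left(- \frac{T}{5} - 4\right)^{2} = \left(-4 - \frac{T}{5}\right)^{2}$)
$\left(K{\left(0 \left(-2 - 5\right) \right)} + 285\right)^{2} = \left(\frac{\left(20 + 0 \left(-2 - 5\right)\right)^{2}}{25} + 285\right)^{2} = \left(\frac{\left(20 + 0 \left(-7\right)\right)^{2}}{25} + 285\right)^{2} = \left(\frac{\left(20 + 0\right)^{2}}{25} + 285\right)^{2} = \left(\frac{20^{2}}{25} + 285\right)^{2} = \left(\frac{1}{25} \cdot 400 + 285\right)^{2} = \left(16 + 285\right)^{2} = 301^{2} = 90601$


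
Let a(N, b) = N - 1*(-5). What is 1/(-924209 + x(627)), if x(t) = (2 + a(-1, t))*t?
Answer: -1/920447 ≈ -1.0864e-6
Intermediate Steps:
a(N, b) = 5 + N (a(N, b) = N + 5 = 5 + N)
x(t) = 6*t (x(t) = (2 + (5 - 1))*t = (2 + 4)*t = 6*t)
1/(-924209 + x(627)) = 1/(-924209 + 6*627) = 1/(-924209 + 3762) = 1/(-920447) = -1/920447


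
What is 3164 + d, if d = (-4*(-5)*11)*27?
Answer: 9104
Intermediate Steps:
d = 5940 (d = (20*11)*27 = 220*27 = 5940)
3164 + d = 3164 + 5940 = 9104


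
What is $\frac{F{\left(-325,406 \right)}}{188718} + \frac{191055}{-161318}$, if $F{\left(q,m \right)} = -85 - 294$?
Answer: $- \frac{9029164253}{7610902581} \approx -1.1863$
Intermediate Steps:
$F{\left(q,m \right)} = -379$ ($F{\left(q,m \right)} = -85 - 294 = -379$)
$\frac{F{\left(-325,406 \right)}}{188718} + \frac{191055}{-161318} = - \frac{379}{188718} + \frac{191055}{-161318} = \left(-379\right) \frac{1}{188718} + 191055 \left(- \frac{1}{161318}\right) = - \frac{379}{188718} - \frac{191055}{161318} = - \frac{9029164253}{7610902581}$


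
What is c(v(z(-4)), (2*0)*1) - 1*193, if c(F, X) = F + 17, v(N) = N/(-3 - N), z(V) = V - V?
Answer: -176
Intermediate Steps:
z(V) = 0
c(F, X) = 17 + F
c(v(z(-4)), (2*0)*1) - 1*193 = (17 - 1*0/(3 + 0)) - 1*193 = (17 - 1*0/3) - 193 = (17 - 1*0*1/3) - 193 = (17 + 0) - 193 = 17 - 193 = -176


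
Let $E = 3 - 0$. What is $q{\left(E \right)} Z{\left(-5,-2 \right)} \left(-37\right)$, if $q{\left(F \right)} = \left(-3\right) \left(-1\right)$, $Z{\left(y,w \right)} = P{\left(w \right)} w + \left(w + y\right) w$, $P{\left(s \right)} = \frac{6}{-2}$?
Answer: $-2220$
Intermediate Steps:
$P{\left(s \right)} = -3$ ($P{\left(s \right)} = 6 \left(- \frac{1}{2}\right) = -3$)
$Z{\left(y,w \right)} = - 3 w + w \left(w + y\right)$ ($Z{\left(y,w \right)} = - 3 w + \left(w + y\right) w = - 3 w + w \left(w + y\right)$)
$E = 3$ ($E = 3 + 0 = 3$)
$q{\left(F \right)} = 3$
$q{\left(E \right)} Z{\left(-5,-2 \right)} \left(-37\right) = 3 \left(- 2 \left(-3 - 2 - 5\right)\right) \left(-37\right) = 3 \left(\left(-2\right) \left(-10\right)\right) \left(-37\right) = 3 \cdot 20 \left(-37\right) = 60 \left(-37\right) = -2220$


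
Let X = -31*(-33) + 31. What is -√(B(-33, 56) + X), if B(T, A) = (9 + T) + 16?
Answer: -√1046 ≈ -32.342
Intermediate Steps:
X = 1054 (X = 1023 + 31 = 1054)
B(T, A) = 25 + T
-√(B(-33, 56) + X) = -√((25 - 33) + 1054) = -√(-8 + 1054) = -√1046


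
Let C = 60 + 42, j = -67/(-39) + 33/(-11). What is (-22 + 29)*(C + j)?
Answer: 27496/39 ≈ 705.03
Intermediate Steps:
j = -50/39 (j = -67*(-1/39) + 33*(-1/11) = 67/39 - 3 = -50/39 ≈ -1.2821)
C = 102
(-22 + 29)*(C + j) = (-22 + 29)*(102 - 50/39) = 7*(3928/39) = 27496/39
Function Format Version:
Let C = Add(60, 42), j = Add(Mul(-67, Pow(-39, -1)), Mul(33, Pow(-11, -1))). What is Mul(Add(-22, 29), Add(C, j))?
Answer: Rational(27496, 39) ≈ 705.03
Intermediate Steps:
j = Rational(-50, 39) (j = Add(Mul(-67, Rational(-1, 39)), Mul(33, Rational(-1, 11))) = Add(Rational(67, 39), -3) = Rational(-50, 39) ≈ -1.2821)
C = 102
Mul(Add(-22, 29), Add(C, j)) = Mul(Add(-22, 29), Add(102, Rational(-50, 39))) = Mul(7, Rational(3928, 39)) = Rational(27496, 39)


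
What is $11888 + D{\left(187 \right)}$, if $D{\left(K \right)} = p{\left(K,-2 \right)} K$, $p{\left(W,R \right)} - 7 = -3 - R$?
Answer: $13010$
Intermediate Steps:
$p{\left(W,R \right)} = 4 - R$ ($p{\left(W,R \right)} = 7 - \left(3 + R\right) = 4 - R$)
$D{\left(K \right)} = 6 K$ ($D{\left(K \right)} = \left(4 - -2\right) K = \left(4 + 2\right) K = 6 K$)
$11888 + D{\left(187 \right)} = 11888 + 6 \cdot 187 = 11888 + 1122 = 13010$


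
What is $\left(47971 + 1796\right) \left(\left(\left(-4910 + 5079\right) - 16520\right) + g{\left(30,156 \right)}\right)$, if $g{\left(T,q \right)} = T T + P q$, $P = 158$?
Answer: $457707099$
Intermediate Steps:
$g{\left(T,q \right)} = T^{2} + 158 q$ ($g{\left(T,q \right)} = T T + 158 q = T^{2} + 158 q$)
$\left(47971 + 1796\right) \left(\left(\left(-4910 + 5079\right) - 16520\right) + g{\left(30,156 \right)}\right) = \left(47971 + 1796\right) \left(\left(\left(-4910 + 5079\right) - 16520\right) + \left(30^{2} + 158 \cdot 156\right)\right) = 49767 \left(\left(169 - 16520\right) + \left(900 + 24648\right)\right) = 49767 \left(-16351 + 25548\right) = 49767 \cdot 9197 = 457707099$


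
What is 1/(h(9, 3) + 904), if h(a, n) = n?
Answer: 1/907 ≈ 0.0011025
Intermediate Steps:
1/(h(9, 3) + 904) = 1/(3 + 904) = 1/907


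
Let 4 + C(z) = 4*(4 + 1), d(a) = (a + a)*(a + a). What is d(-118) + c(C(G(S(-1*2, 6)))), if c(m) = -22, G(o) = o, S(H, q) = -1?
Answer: 55674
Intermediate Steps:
d(a) = 4*a² (d(a) = (2*a)*(2*a) = 4*a²)
C(z) = 16 (C(z) = -4 + 4*(4 + 1) = -4 + 4*5 = -4 + 20 = 16)
d(-118) + c(C(G(S(-1*2, 6)))) = 4*(-118)² - 22 = 4*13924 - 22 = 55696 - 22 = 55674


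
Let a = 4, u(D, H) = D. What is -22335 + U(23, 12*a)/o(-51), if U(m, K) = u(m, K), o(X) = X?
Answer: -1139108/51 ≈ -22335.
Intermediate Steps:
U(m, K) = m
-22335 + U(23, 12*a)/o(-51) = -22335 + 23/(-51) = -22335 + 23*(-1/51) = -22335 - 23/51 = -1139108/51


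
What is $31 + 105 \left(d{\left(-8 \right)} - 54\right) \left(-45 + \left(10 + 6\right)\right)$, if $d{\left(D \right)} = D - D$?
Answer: $164461$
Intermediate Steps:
$d{\left(D \right)} = 0$
$31 + 105 \left(d{\left(-8 \right)} - 54\right) \left(-45 + \left(10 + 6\right)\right) = 31 + 105 \left(0 - 54\right) \left(-45 + \left(10 + 6\right)\right) = 31 + 105 \left(- 54 \left(-45 + 16\right)\right) = 31 + 105 \left(\left(-54\right) \left(-29\right)\right) = 31 + 105 \cdot 1566 = 31 + 164430 = 164461$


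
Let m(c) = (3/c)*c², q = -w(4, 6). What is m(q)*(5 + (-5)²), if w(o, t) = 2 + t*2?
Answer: -1260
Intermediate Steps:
w(o, t) = 2 + 2*t
q = -14 (q = -(2 + 2*6) = -(2 + 12) = -1*14 = -14)
m(c) = 3*c
m(q)*(5 + (-5)²) = (3*(-14))*(5 + (-5)²) = -42*(5 + 25) = -42*30 = -1260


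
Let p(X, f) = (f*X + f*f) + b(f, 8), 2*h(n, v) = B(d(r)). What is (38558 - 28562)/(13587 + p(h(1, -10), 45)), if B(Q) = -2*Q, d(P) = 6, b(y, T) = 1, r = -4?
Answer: 9996/15343 ≈ 0.65150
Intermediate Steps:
h(n, v) = -6 (h(n, v) = (-2*6)/2 = (½)*(-12) = -6)
p(X, f) = 1 + f² + X*f (p(X, f) = (f*X + f*f) + 1 = (X*f + f²) + 1 = (f² + X*f) + 1 = 1 + f² + X*f)
(38558 - 28562)/(13587 + p(h(1, -10), 45)) = (38558 - 28562)/(13587 + (1 + 45² - 6*45)) = 9996/(13587 + (1 + 2025 - 270)) = 9996/(13587 + 1756) = 9996/15343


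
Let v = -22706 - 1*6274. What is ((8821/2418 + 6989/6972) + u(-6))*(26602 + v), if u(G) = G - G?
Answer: -5178716847/468286 ≈ -11059.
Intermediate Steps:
v = -28980 (v = -22706 - 6274 = -28980)
u(G) = 0
((8821/2418 + 6989/6972) + u(-6))*(26602 + v) = ((8821/2418 + 6989/6972) + 0)*(26602 - 28980) = ((8821*(1/2418) + 6989*(1/6972)) + 0)*(-2378) = ((8821/2418 + 6989/6972) + 0)*(-2378) = (4355523/936572 + 0)*(-2378) = (4355523/936572)*(-2378) = -5178716847/468286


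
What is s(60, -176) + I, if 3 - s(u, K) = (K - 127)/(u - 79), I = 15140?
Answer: 287414/19 ≈ 15127.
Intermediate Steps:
s(u, K) = 3 - (-127 + K)/(-79 + u) (s(u, K) = 3 - (K - 127)/(u - 79) = 3 - (-127 + K)/(-79 + u))
s(60, -176) + I = (-110 - 1*(-176) + 3*60)/(-79 + 60) + 15140 = (-110 + 176 + 180)/(-19) + 15140 = -1/19*246 + 15140 = -246/19 + 15140 = 287414/19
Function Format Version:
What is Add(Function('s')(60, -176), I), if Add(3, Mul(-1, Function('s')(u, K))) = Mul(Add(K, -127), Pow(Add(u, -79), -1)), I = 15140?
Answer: Rational(287414, 19) ≈ 15127.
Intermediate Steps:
Function('s')(u, K) = Add(3, Mul(-1, Pow(Add(-79, u), -1), Add(-127, K))) (Function('s')(u, K) = Add(3, Mul(-1, Mul(Add(K, -127), Pow(Add(u, -79), -1)))) = Add(3, Mul(-1, Mul(Add(-127, K), Pow(Add(-79, u), -1)))) = Add(3, Mul(-1, Mul(Pow(Add(-79, u), -1), Add(-127, K)))) = Add(3, Mul(-1, Pow(Add(-79, u), -1), Add(-127, K))))
Add(Function('s')(60, -176), I) = Add(Mul(Pow(Add(-79, 60), -1), Add(-110, Mul(-1, -176), Mul(3, 60))), 15140) = Add(Mul(Pow(-19, -1), Add(-110, 176, 180)), 15140) = Add(Mul(Rational(-1, 19), 246), 15140) = Add(Rational(-246, 19), 15140) = Rational(287414, 19)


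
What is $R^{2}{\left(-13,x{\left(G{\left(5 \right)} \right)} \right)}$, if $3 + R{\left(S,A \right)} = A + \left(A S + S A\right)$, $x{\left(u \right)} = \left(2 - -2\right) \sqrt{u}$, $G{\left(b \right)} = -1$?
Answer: $-9991 + 600 i \approx -9991.0 + 600.0 i$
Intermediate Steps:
$x{\left(u \right)} = 4 \sqrt{u}$ ($x{\left(u \right)} = \left(2 + 2\right) \sqrt{u} = 4 \sqrt{u}$)
$R{\left(S,A \right)} = -3 + A + 2 A S$ ($R{\left(S,A \right)} = -3 + \left(A + \left(A S + S A\right)\right) = -3 + \left(A + \left(A S + A S\right)\right) = -3 + \left(A + 2 A S\right) = -3 + A + 2 A S$)
$R^{2}{\left(-13,x{\left(G{\left(5 \right)} \right)} \right)} = \left(-3 + 4 \sqrt{-1} + 2 \cdot 4 \sqrt{-1} \left(-13\right)\right)^{2} = \left(-3 + 4 i + 2 \cdot 4 i \left(-13\right)\right)^{2} = \left(-3 + 4 i - 104 i\right)^{2} = \left(-3 - 100 i\right)^{2}$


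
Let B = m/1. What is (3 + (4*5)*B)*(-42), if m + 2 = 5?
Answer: -2646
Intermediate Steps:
m = 3 (m = -2 + 5 = 3)
B = 3 (B = 3/1 = 3*1 = 3)
(3 + (4*5)*B)*(-42) = (3 + (4*5)*3)*(-42) = (3 + 20*3)*(-42) = (3 + 60)*(-42) = 63*(-42) = -2646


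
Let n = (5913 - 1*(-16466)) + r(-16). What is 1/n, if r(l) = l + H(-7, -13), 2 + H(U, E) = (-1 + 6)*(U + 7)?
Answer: 1/22361 ≈ 4.4721e-5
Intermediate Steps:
H(U, E) = 33 + 5*U (H(U, E) = -2 + (-1 + 6)*(U + 7) = -2 + 5*(7 + U) = -2 + (35 + 5*U) = 33 + 5*U)
r(l) = -2 + l (r(l) = l + (33 + 5*(-7)) = l + (33 - 35) = l - 2 = -2 + l)
n = 22361 (n = (5913 - 1*(-16466)) + (-2 - 16) = (5913 + 16466) - 18 = 22379 - 18 = 22361)
1/n = 1/22361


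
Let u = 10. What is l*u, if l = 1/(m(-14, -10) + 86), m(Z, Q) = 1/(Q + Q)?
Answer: 200/1719 ≈ 0.11635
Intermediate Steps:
m(Z, Q) = 1/(2*Q)
l = 20/1719 (l = 1/((½)/(-10) + 86) = 1/((½)*(-⅒) + 86) = 1/(-1/20 + 86) = 1/(1719/20) = 20/1719 ≈ 0.011635)
l*u = (20/1719)*10 = 200/1719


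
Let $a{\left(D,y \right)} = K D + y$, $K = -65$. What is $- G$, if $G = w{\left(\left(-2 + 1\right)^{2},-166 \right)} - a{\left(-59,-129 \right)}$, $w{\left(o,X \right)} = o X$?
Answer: $3872$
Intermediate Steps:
$a{\left(D,y \right)} = y - 65 D$ ($a{\left(D,y \right)} = - 65 D + y = y - 65 D$)
$w{\left(o,X \right)} = X o$
$G = -3872$ ($G = - 166 \left(-2 + 1\right)^{2} - \left(-129 - -3835\right) = - 166 \left(-1\right)^{2} - \left(-129 + 3835\right) = \left(-166\right) 1 - 3706 = -166 - 3706 = -3872$)
$- G = \left(-1\right) \left(-3872\right) = 3872$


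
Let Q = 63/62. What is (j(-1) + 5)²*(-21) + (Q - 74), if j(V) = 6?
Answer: -162067/62 ≈ -2614.0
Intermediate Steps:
Q = 63/62 (Q = 63*(1/62) = 63/62 ≈ 1.0161)
(j(-1) + 5)²*(-21) + (Q - 74) = (6 + 5)²*(-21) + (63/62 - 74) = 11²*(-21) - 4525/62 = 121*(-21) - 4525/62 = -2541 - 4525/62 = -162067/62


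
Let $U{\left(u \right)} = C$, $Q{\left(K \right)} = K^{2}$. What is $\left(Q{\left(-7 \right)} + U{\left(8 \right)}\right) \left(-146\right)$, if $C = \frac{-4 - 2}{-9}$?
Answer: $- \frac{21754}{3} \approx -7251.3$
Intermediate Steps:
$C = \frac{2}{3}$ ($C = \left(-6\right) \left(- \frac{1}{9}\right) = \frac{2}{3} \approx 0.66667$)
$U{\left(u \right)} = \frac{2}{3}$
$\left(Q{\left(-7 \right)} + U{\left(8 \right)}\right) \left(-146\right) = \left(\left(-7\right)^{2} + \frac{2}{3}\right) \left(-146\right) = \left(49 + \frac{2}{3}\right) \left(-146\right) = \frac{149}{3} \left(-146\right) = - \frac{21754}{3}$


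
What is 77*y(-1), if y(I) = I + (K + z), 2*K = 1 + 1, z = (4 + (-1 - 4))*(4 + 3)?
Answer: -539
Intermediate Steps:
z = -7 (z = (4 - 5)*7 = -1*7 = -7)
K = 1 (K = (1 + 1)/2 = (½)*2 = 1)
y(I) = -6 + I (y(I) = I + (1 - 7) = I - 6 = -6 + I)
77*y(-1) = 77*(-6 - 1) = 77*(-7) = -539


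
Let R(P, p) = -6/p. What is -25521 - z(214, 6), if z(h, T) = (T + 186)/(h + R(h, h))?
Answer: -584323839/22895 ≈ -25522.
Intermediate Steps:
z(h, T) = (186 + T)/(h - 6/h) (z(h, T) = (T + 186)/(h - 6/h) = (186 + T)/(h - 6/h))
-25521 - z(214, 6) = -25521 - 214*(186 + 6)/(-6 + 214**2) = -25521 - 214*192/(-6 + 45796) = -25521 - 214*192/45790 = -25521 - 1*20544/22895 = -25521 - 20544/22895 = -584323839/22895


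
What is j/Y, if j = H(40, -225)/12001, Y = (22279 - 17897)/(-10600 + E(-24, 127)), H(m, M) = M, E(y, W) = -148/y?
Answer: 4767225/105176764 ≈ 0.045326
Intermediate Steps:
Y = -26292/63563 (Y = (22279 - 17897)/(-10600 - 148/(-24)) = 4382/(-10600 - 148*(-1/24)) = 4382/(-10600 + 37/6) = 4382/(-63563/6) = 4382*(-6/63563) = -26292/63563 ≈ -0.41364)
j = -225/12001 ≈ -0.018748
j/Y = -225/(12001*(-26292/63563)) = -225/12001*(-63563/26292) = 4767225/105176764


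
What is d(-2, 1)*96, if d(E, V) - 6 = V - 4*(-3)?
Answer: 1824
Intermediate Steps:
d(E, V) = 18 + V (d(E, V) = 6 + (V - 4*(-3)) = 6 + (V + 12) = 6 + (12 + V) = 18 + V)
d(-2, 1)*96 = (18 + 1)*96 = 19*96 = 1824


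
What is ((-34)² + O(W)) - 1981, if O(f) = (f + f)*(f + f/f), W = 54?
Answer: 5115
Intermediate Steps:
O(f) = 2*f*(1 + f) (O(f) = (2*f)*(f + 1) = (2*f)*(1 + f) = 2*f*(1 + f))
((-34)² + O(W)) - 1981 = ((-34)² + 2*54*(1 + 54)) - 1981 = (1156 + 2*54*55) - 1981 = (1156 + 5940) - 1981 = 7096 - 1981 = 5115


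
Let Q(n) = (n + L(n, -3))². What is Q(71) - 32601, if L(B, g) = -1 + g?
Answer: -28112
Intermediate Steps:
Q(n) = (-4 + n)² (Q(n) = (n + (-1 - 3))² = (n - 4)² = (-4 + n)²)
Q(71) - 32601 = (-4 + 71)² - 32601 = 67² - 32601 = 4489 - 32601 = -28112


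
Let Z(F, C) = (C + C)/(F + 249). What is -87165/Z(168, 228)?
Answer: -12115935/152 ≈ -79710.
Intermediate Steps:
Z(F, C) = 2*C/(249 + F) (Z(F, C) = (2*C)/(249 + F) = 2*C/(249 + F))
-87165/Z(168, 228) = -87165/(2*228/(249 + 168)) = -87165/(2*228/417) = -87165/(2*228*(1/417)) = -87165/152/139 = -87165*139/152 = -12115935/152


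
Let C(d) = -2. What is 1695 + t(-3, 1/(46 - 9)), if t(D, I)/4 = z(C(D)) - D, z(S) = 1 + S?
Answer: 1703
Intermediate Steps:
t(D, I) = -4 - 4*D (t(D, I) = 4*((1 - 2) - D) = 4*(-1 - D) = -4 - 4*D)
1695 + t(-3, 1/(46 - 9)) = 1695 + (-4 - 4*(-3)) = 1695 + (-4 + 12) = 1695 + 8 = 1703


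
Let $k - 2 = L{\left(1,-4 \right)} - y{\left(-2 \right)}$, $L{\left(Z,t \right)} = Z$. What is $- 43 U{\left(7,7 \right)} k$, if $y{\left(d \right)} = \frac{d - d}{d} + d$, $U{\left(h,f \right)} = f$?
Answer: $-1505$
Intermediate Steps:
$y{\left(d \right)} = d$ ($y{\left(d \right)} = \frac{0}{d} + d = 0 + d = d$)
$k = 5$ ($k = 2 + \left(1 - -2\right) = 2 + \left(1 + 2\right) = 2 + 3 = 5$)
$- 43 U{\left(7,7 \right)} k = \left(-43\right) 7 \cdot 5 = \left(-301\right) 5 = -1505$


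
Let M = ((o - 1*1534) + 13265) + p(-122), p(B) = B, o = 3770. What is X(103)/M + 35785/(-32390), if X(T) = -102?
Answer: -110728259/99625162 ≈ -1.1114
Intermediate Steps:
M = 15379 (M = ((3770 - 1*1534) + 13265) - 122 = ((3770 - 1534) + 13265) - 122 = (2236 + 13265) - 122 = 15501 - 122 = 15379)
X(103)/M + 35785/(-32390) = -102/15379 + 35785/(-32390) = -102*1/15379 + 35785*(-1/32390) = -102/15379 - 7157/6478 = -110728259/99625162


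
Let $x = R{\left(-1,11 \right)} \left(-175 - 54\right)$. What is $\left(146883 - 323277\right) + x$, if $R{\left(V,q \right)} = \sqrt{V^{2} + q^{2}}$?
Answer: $-176394 - 229 \sqrt{122} \approx -1.7892 \cdot 10^{5}$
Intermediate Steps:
$x = - 229 \sqrt{122}$ ($x = \sqrt{\left(-1\right)^{2} + 11^{2}} \left(-175 - 54\right) = \sqrt{1 + 121} \left(-229\right) = \sqrt{122} \left(-229\right) = - 229 \sqrt{122} \approx -2529.4$)
$\left(146883 - 323277\right) + x = \left(146883 - 323277\right) - 229 \sqrt{122} = -176394 - 229 \sqrt{122}$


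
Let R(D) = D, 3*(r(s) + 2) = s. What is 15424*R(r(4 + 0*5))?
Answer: -30848/3 ≈ -10283.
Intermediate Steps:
r(s) = -2 + s/3
15424*R(r(4 + 0*5)) = 15424*(-2 + (4 + 0*5)/3) = 15424*(-2 + (4 + 0)/3) = 15424*(-2 + (⅓)*4) = 15424*(-2 + 4/3) = 15424*(-⅔) = -30848/3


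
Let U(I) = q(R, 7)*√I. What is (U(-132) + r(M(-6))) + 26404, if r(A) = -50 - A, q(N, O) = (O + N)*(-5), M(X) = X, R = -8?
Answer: 26360 + 10*I*√33 ≈ 26360.0 + 57.446*I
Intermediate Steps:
q(N, O) = -5*N - 5*O (q(N, O) = (N + O)*(-5) = -5*N - 5*O)
U(I) = 5*√I (U(I) = (-5*(-8) - 5*7)*√I = (40 - 35)*√I = 5*√I)
(U(-132) + r(M(-6))) + 26404 = (5*√(-132) + (-50 - 1*(-6))) + 26404 = (5*(2*I*√33) + (-50 + 6)) + 26404 = (10*I*√33 - 44) + 26404 = (-44 + 10*I*√33) + 26404 = 26360 + 10*I*√33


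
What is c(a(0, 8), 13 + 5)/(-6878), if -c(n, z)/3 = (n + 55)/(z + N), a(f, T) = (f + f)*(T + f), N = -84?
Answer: -5/13756 ≈ -0.00036348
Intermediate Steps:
a(f, T) = 2*f*(T + f) (a(f, T) = (2*f)*(T + f) = 2*f*(T + f))
c(n, z) = -3*(55 + n)/(-84 + z) (c(n, z) = -3*(n + 55)/(z - 84) = -3*(55 + n)/(-84 + z))
c(a(0, 8), 13 + 5)/(-6878) = (3*(-55 - 2*0*(8 + 0))/(-84 + (13 + 5)))/(-6878) = (3*(-55 - 2*0*8)/(-84 + 18))*(-1/6878) = (3*(-55 - 1*0)/(-66))*(-1/6878) = (3*(-1/66)*(-55 + 0))*(-1/6878) = (3*(-1/66)*(-55))*(-1/6878) = (5/2)*(-1/6878) = -5/13756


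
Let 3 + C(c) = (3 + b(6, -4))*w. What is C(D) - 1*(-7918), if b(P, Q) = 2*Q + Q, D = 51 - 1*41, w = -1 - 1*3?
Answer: 7951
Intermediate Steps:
w = -4 (w = -1 - 3 = -4)
D = 10 (D = 51 - 41 = 10)
b(P, Q) = 3*Q
C(c) = 33 (C(c) = -3 + (3 + 3*(-4))*(-4) = -3 + (3 - 12)*(-4) = -3 - 9*(-4) = -3 + 36 = 33)
C(D) - 1*(-7918) = 33 - 1*(-7918) = 33 + 7918 = 7951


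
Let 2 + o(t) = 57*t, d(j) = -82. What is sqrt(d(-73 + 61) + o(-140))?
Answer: 24*I*sqrt(14) ≈ 89.8*I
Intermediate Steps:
o(t) = -2 + 57*t
sqrt(d(-73 + 61) + o(-140)) = sqrt(-82 + (-2 + 57*(-140))) = sqrt(-82 + (-2 - 7980)) = sqrt(-82 - 7982) = sqrt(-8064) = 24*I*sqrt(14)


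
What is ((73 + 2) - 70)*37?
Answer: 185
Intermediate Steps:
((73 + 2) - 70)*37 = (75 - 70)*37 = 5*37 = 185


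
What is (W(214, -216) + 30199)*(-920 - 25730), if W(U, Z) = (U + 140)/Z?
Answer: -14485674125/18 ≈ -8.0476e+8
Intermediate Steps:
W(U, Z) = (140 + U)/Z
(W(214, -216) + 30199)*(-920 - 25730) = ((140 + 214)/(-216) + 30199)*(-920 - 25730) = (-1/216*354 + 30199)*(-26650) = (-59/36 + 30199)*(-26650) = (1087105/36)*(-26650) = -14485674125/18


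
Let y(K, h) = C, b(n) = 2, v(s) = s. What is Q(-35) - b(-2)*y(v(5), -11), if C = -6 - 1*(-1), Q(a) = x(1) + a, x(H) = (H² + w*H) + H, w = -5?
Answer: -28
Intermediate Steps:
x(H) = H² - 4*H (x(H) = (H² - 5*H) + H = H² - 4*H)
Q(a) = -3 + a (Q(a) = 1*(-4 + 1) + a = 1*(-3) + a = -3 + a)
C = -5 (C = -6 + 1 = -5)
y(K, h) = -5
Q(-35) - b(-2)*y(v(5), -11) = (-3 - 35) - 2*(-5) = -38 - 1*(-10) = -38 + 10 = -28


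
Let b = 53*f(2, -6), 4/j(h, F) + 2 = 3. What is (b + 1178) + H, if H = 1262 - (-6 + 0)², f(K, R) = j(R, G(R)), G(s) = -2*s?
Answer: 2616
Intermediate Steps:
j(h, F) = 4 (j(h, F) = 4/(-2 + 3) = 4/1 = 4*1 = 4)
f(K, R) = 4
b = 212 (b = 53*4 = 212)
H = 1226 (H = 1262 - 1*(-6)² = 1262 - 1*36 = 1262 - 36 = 1226)
(b + 1178) + H = (212 + 1178) + 1226 = 1390 + 1226 = 2616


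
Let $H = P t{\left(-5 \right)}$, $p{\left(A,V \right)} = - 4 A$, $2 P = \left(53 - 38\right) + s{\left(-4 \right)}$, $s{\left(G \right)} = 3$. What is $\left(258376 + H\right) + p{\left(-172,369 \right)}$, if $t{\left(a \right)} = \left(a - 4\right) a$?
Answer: $259469$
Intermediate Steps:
$t{\left(a \right)} = a \left(-4 + a\right)$ ($t{\left(a \right)} = \left(-4 + a\right) a = a \left(-4 + a\right)$)
$P = 9$ ($P = \frac{\left(53 - 38\right) + 3}{2} = \frac{15 + 3}{2} = \frac{1}{2} \cdot 18 = 9$)
$H = 405$ ($H = 9 \left(- 5 \left(-4 - 5\right)\right) = 9 \left(\left(-5\right) \left(-9\right)\right) = 9 \cdot 45 = 405$)
$\left(258376 + H\right) + p{\left(-172,369 \right)} = \left(258376 + 405\right) - -688 = 258781 + 688 = 259469$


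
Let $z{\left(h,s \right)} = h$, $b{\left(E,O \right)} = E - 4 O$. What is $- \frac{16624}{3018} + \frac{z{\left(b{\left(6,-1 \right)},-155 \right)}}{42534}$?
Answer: $- \frac{58921253}{10697301} \approx -5.508$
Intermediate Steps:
$- \frac{16624}{3018} + \frac{z{\left(b{\left(6,-1 \right)},-155 \right)}}{42534} = - \frac{16624}{3018} + \frac{6 - -4}{42534} = \left(-16624\right) \frac{1}{3018} + \left(6 + 4\right) \frac{1}{42534} = - \frac{8312}{1509} + 10 \cdot \frac{1}{42534} = - \frac{8312}{1509} + \frac{5}{21267} = - \frac{58921253}{10697301}$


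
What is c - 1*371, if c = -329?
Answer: -700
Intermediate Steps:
c - 1*371 = -329 - 1*371 = -329 - 371 = -700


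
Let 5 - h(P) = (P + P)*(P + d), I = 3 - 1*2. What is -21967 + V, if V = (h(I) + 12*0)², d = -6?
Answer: -21742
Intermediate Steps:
I = 1 (I = 3 - 2 = 1)
h(P) = 5 - 2*P*(-6 + P) (h(P) = 5 - (P + P)*(P - 6) = 5 - 2*P*(-6 + P))
V = 225 (V = ((5 - 2*1² + 12*1) + 12*0)² = ((5 - 2*1 + 12) + 0)² = ((5 - 2 + 12) + 0)² = (15 + 0)² = 15² = 225)
-21967 + V = -21967 + 225 = -21742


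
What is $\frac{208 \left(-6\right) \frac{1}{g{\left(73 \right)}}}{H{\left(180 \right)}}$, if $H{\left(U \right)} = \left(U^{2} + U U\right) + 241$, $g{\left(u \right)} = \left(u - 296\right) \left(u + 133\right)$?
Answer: $\frac{624}{1493926729} \approx 4.1769 \cdot 10^{-7}$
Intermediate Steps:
$g{\left(u \right)} = \left(-296 + u\right) \left(133 + u\right)$
$H{\left(U \right)} = 241 + 2 U^{2}$ ($H{\left(U \right)} = \left(U^{2} + U^{2}\right) + 241 = 2 U^{2} + 241 = 241 + 2 U^{2}$)
$\frac{208 \left(-6\right) \frac{1}{g{\left(73 \right)}}}{H{\left(180 \right)}} = \frac{208 \left(-6\right) \frac{1}{-39368 + 73^{2} - 11899}}{241 + 2 \cdot 180^{2}} = \frac{\left(-1248\right) \frac{1}{-39368 + 5329 - 11899}}{241 + 2 \cdot 32400} = \frac{\left(-1248\right) \frac{1}{-45938}}{241 + 64800} = \frac{\left(-1248\right) \left(- \frac{1}{45938}\right)}{65041} = \frac{624}{22969} \cdot \frac{1}{65041} = \frac{624}{1493926729}$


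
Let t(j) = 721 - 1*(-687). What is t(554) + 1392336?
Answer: 1393744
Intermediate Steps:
t(j) = 1408 (t(j) = 721 + 687 = 1408)
t(554) + 1392336 = 1408 + 1392336 = 1393744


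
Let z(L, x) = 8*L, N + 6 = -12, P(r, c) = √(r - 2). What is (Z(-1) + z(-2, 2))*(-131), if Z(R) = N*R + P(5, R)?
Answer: -262 - 131*√3 ≈ -488.90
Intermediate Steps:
P(r, c) = √(-2 + r)
N = -18 (N = -6 - 12 = -18)
Z(R) = √3 - 18*R (Z(R) = -18*R + √(-2 + 5) = -18*R + √3 = √3 - 18*R)
(Z(-1) + z(-2, 2))*(-131) = ((√3 - 18*(-1)) + 8*(-2))*(-131) = ((√3 + 18) - 16)*(-131) = ((18 + √3) - 16)*(-131) = (2 + √3)*(-131) = -262 - 131*√3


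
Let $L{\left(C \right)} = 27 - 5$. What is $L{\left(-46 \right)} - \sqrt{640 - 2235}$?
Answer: $22 - i \sqrt{1595} \approx 22.0 - 39.937 i$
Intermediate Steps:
$L{\left(C \right)} = 22$ ($L{\left(C \right)} = 27 - 5 = 22$)
$L{\left(-46 \right)} - \sqrt{640 - 2235} = 22 - \sqrt{640 - 2235} = 22 - \sqrt{-1595} = 22 - i \sqrt{1595}$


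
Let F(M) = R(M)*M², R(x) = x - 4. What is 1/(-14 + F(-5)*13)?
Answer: -1/2939 ≈ -0.00034025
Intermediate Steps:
R(x) = -4 + x
F(M) = M²*(-4 + M) (F(M) = (-4 + M)*M² = M²*(-4 + M))
1/(-14 + F(-5)*13) = 1/(-14 + ((-5)²*(-4 - 5))*13) = 1/(-14 + (25*(-9))*13) = 1/(-14 - 225*13) = 1/(-14 - 2925) = 1/(-2939) = -1/2939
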